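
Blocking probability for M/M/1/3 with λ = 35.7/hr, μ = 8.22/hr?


ρ = λ/μ = 35.7/8.22 = 4.3431
P_K = (1−ρ)ρ^K/(1−ρ^(K+1)) = (-3.3431·81.919859)/(1 − 355.783329)
= -273.863470/-354.783329 = 0.771918

Final: 0.771918


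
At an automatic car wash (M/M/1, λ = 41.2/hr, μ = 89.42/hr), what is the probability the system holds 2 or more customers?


ρ = 41.2/89.42 = 0.4607
P(N ≥ n) = ρ^n = 0.4607^2 = 0.212288

Final: 0.212288


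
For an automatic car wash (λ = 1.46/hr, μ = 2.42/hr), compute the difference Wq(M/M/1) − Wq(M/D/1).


ρ = 1.46/2.42 = 0.6033
Wq(M/M/1) = ρ/(μ−λ) = 0.6033/0.9600 = 0.62844 hr
Wq(M/D/1) = ρ/(2(μ−λ)) = 0.31422 hr
Savings = 0.62844 − 0.31422 = 0.31422 hr

Final: 0.31422 hr


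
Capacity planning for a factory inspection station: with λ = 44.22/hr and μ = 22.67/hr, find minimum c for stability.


Stability requires cμ > λ ⇔ c > λ/μ.
λ/μ = 44.22/22.67 = 1.9506
Minimum integer c = ⌊1.9506⌋ + 1 = 2
Check: 2·22.67 = 45.34 > 44.22, while 1·22.67 = 22.67 ≤ 44.22

Final: 2 servers


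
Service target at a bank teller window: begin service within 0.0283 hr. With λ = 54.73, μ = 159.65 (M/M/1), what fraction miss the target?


ρ = 54.73/159.65 = 0.3428
P(Wq > t) = ρ·e^{−(μ−λ)t} = 0.3428·e^{−2.9692}
= 0.3428·0.051343 = 0.017601

Final: 0.017601


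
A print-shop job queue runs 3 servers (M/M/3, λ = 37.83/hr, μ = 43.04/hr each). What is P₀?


a = λ/μ = 37.83/43.04 = 0.8789; ρ = a/c = 0.2930
Σ_{k=0}^{2} a^k/k! (terms k=0..2) = 1.00000 + 0.87895 + 0.38628 = 2.26523
Tail: a^3/(3!(1−ρ)) = 0.67904/(6·0.7070) = 0.16007
P₀ = 1/(2.26523 + 0.16007) = 1/2.42530 = 0.412321

Final: 0.412321


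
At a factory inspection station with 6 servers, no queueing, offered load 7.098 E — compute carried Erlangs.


B(6,7.098) = 0.337411 (Erlang-B)
Carried load = a(1 − B) = 7.098·(1 − 0.337411) = 7.098·0.662589 = 4.7031 E

Final: 4.7031 Erlangs


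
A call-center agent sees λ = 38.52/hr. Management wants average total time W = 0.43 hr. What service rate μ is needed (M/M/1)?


W = 1/(μ−λ) ⇒ μ − λ = 1/W = 1/0.43 = 2.3256
μ = λ + 1/W = 38.52 + 2.3256 = 40.8456 per hr

Final: 40.8456 /hr


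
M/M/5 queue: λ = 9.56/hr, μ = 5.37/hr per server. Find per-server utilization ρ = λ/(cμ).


ρ = λ/(cμ) = 9.56/(5·5.37) = 9.56/26.85 = 0.3561

Final: 0.3561


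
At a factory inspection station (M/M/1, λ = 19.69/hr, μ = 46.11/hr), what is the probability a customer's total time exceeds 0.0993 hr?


W ~ Exponential(μ−λ) for M/M/1.
μ − λ = 46.11 − 19.69 = 26.4200
P(W > t) = e^{−(μ−λ)t} = e^{−2.6235} = 0.072548

Final: 0.072548


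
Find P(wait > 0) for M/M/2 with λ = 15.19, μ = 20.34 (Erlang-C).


a = λ/μ = 0.7468; ρ = a/2 = 0.3734
P₀ = 0.456238 (from M/M/c formula)
C(c,a) = [a^c/(c!(1−ρ))]·P₀ = [0.55772/(2·0.6266)]·0.456238
= 0.44504·0.456238 = 0.203042

Final: 0.203042


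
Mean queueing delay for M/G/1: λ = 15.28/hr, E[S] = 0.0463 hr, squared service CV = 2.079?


ρ = λ·E[S] = 15.28·0.0463 = 0.7075
E[S²] = E[S]²(1+C_s²) = 0.0463²·(1+2.079) = 0.006600
Wq = λ·E[S²]/(2(1−ρ)) = 15.28·0.006600/(2·0.2925) = 0.17238 hr

Final: 0.17238 hr


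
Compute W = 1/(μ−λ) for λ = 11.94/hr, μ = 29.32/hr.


W = 1/(μ−λ) = 1/(29.32 − 11.94) = 1/17.38 = 0.05754 hr

Final: 0.05754 hr


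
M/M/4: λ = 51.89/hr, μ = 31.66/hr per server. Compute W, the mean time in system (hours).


a = 1.6390; ρ = 0.4097; P₀ = 0.191378
Lq = P₀·a^c·ρ/(c!(1−ρ)²) = 0.06767
Wq = Lq/λ = 0.06767/51.89 = 0.001304 hr
W = Wq + 1/μ = 0.001304 + 0.03159 = 0.03289 hr

Final: 0.03289 hr


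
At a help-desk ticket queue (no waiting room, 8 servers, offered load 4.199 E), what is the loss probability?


B(c,a) = (a^c/c!) / Σ_{k=0}^{c} a^k/k!
a^8/8! = 2.396881
Σ terms (k=0..8): 1.00000 + 4.19900 + 8.81580 + 12.33918 + 12.95306 + 10.87798 + 7.61277 + 4.56657 + 2.39688 = 64.761242
B = 2.396881/64.761242 = 0.037011

Final: 0.037011


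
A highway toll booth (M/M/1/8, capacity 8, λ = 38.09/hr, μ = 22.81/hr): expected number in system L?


ρ = 38.09/22.81 = 1.6699
L = ρ[1 − (K+1)ρ^K + Kρ^(K+1)] / [(1−ρ)(1−ρ^(K+1))]
Numerator: 1.6699·(1 − 9·60.462416 + 8·100.965078) = 441.782014
Denominator: (-0.6699)·(-99.965078) = 66.964770
L = 441.782014/66.964770 = 6.5972

Final: 6.5972


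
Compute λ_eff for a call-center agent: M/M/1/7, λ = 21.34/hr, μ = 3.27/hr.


ρ = 6.5260; P_K = (1−ρ)ρ^7/(1−ρ^8) = 0.846767
λ_eff = λ(1 − P_K) = 21.34·(1 − 0.846767) = 21.34·0.153233 = 3.2700 /hr

Final: 3.2700 /hr


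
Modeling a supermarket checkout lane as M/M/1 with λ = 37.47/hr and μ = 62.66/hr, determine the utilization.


ρ = λ/μ = 37.47/62.66 = 0.5980

Final: 0.5980


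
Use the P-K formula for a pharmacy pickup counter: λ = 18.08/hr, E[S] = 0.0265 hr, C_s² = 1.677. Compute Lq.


ρ = λ·E[S] = 18.08·0.0265 = 0.4791
Lq = ρ²(1+C_s²)/(2(1−ρ)) = 0.2296·(1+1.677)/(2·0.5209)
= 0.2296·2.6770/1.0418 = 0.58989

Final: 0.58989


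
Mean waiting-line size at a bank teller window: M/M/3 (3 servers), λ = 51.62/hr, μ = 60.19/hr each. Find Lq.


a = λ/μ = 0.8576; ρ = a/3 = 0.2859
P₀ = 0.421481
Lq = P₀·a^c·ρ / (c!·(1−ρ)²) = 0.421481·0.63078·0.2859/(6·0.50998)
= 0.02484

Final: 0.02484


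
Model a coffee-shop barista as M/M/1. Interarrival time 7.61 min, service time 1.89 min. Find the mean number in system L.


λ = 60/7.61 = 7.8844 /hr
μ = 60/1.89 = 31.7460 /hr
ρ = λ/μ = 7.8844/31.7460 = 0.2484
L = ρ/(1−ρ) = 0.2484/0.7516 = 0.3304

Final: 0.3304


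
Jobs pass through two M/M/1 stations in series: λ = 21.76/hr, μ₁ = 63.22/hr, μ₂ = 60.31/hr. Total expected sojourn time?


Each node sees arrival rate λ = 21.76/hr (tandem ⇒ throughput preserved).
W₁ = 1/(μ₁−λ) = 1/(63.22−21.76) = 0.02412 hr
W₂ = 1/(μ₂−λ) = 1/(60.31−21.76) = 0.02594 hr
W_total = W₁ + W₂ = 0.02412 + 0.02594 = 0.05006 hr

Final: 0.05006 hr


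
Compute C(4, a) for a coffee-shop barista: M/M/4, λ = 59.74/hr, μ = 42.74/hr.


a = λ/μ = 1.3978; ρ = a/4 = 0.3494
P₀ = 0.245446 (from M/M/c formula)
C(c,a) = [a^c/(c!(1−ρ))]·P₀ = [3.81701/(24·0.6506)]·0.245446
= 0.24447·0.245446 = 0.060004

Final: 0.060004


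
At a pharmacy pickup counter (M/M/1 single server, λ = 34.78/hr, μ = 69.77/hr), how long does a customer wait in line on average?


ρ = 34.78/69.77 = 0.4985
Wq = ρ/(μ−λ) = 0.4985/(69.77 − 34.78) = 0.4985/34.99 = 0.01425 hr

Final: 0.01425 hr


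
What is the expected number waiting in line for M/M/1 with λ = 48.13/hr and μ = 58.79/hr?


ρ = 48.13/58.79 = 0.8187
Lq = ρ²/(1−ρ) = 0.6702/0.1813 = 3.6963

Final: 3.6963


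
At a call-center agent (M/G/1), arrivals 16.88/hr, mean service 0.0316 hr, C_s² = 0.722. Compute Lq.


ρ = λ·E[S] = 16.88·0.0316 = 0.5334
Lq = ρ²(1+C_s²)/(2(1−ρ)) = 0.2845·(1+0.722)/(2·0.4666)
= 0.2845·1.7220/0.9332 = 0.52503

Final: 0.52503


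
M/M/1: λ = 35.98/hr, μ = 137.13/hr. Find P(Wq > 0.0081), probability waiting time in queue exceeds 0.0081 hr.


ρ = 35.98/137.13 = 0.2624
P(Wq > t) = ρ·e^{−(μ−λ)t} = 0.2624·e^{−0.8193}
= 0.2624·0.440733 = 0.115639

Final: 0.115639


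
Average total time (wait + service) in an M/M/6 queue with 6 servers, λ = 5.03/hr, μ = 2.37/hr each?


a = 2.1224; ρ = 0.3537; P₀ = 0.119494
Lq = P₀·a^c·ρ/(c!(1−ρ)²) = 0.01285
Wq = Lq/λ = 0.01285/5.03 = 0.002554 hr
W = Wq + 1/μ = 0.002554 + 0.42194 = 0.42449 hr

Final: 0.42449 hr


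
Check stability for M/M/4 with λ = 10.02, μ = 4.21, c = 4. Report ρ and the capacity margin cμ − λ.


Total capacity cμ = 4·4.21 = 16.84/hr
ρ = λ/(cμ) = 10.02/16.84 = 0.5950
Stable ⇔ ρ < 1: YES
Spare capacity = cμ − λ = 16.84 − 10.02 = 6.82/hr

Final: ρ = 0.5950; stable; margin = 6.82/hr


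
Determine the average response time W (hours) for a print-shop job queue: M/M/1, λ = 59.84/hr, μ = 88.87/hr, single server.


W = 1/(μ−λ) = 1/(88.87 − 59.84) = 1/29.03 = 0.03445 hr

Final: 0.03445 hr


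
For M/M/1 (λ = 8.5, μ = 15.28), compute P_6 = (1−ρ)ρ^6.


ρ = 8.5/15.28 = 0.5563
P_n = (1−ρ)·ρ^n = (1 − 0.5563)·0.5563^6 = 0.4437·0.029633 = 0.013149

Final: 0.013149


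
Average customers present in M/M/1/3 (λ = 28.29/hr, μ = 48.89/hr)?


ρ = 28.29/48.89 = 0.5786
L = ρ[1 − (K+1)ρ^K + Kρ^(K+1)] / [(1−ρ)(1−ρ^(K+1))]
Numerator: 0.5786·(1 − 4·0.193749 + 3·0.112112) = 0.324818
Denominator: (0.4214)·(0.887888) = 0.374115
L = 0.324818/0.374115 = 0.8682

Final: 0.8682


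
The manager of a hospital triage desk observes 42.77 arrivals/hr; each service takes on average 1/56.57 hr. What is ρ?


ρ = λ/μ = 42.77/56.57 = 0.7561

Final: 0.7561


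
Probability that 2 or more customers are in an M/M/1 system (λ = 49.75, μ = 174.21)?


ρ = 49.75/174.21 = 0.2856
P(N ≥ n) = ρ^n = 0.2856^2 = 0.081553

Final: 0.081553


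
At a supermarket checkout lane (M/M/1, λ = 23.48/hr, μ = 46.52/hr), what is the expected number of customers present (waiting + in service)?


ρ = λ/μ = 23.48/46.52 = 0.5047
L = ρ/(1−ρ) = 0.5047/(1 − 0.5047) = 0.5047/0.4953 = 1.0191

Final: 1.0191


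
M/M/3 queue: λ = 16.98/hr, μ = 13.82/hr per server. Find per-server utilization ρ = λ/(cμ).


ρ = λ/(cμ) = 16.98/(3·13.82) = 16.98/41.46 = 0.4096

Final: 0.4096


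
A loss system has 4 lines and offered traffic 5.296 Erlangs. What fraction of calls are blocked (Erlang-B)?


B(c,a) = (a^c/c!) / Σ_{k=0}^{c} a^k/k!
a^4/4! = 32.777865
Σ terms (k=0..4): 1.00000 + 5.29600 + 14.02381 + 24.75670 + 32.77787 = 77.854369
B = 32.777865/77.854369 = 0.421015

Final: 0.421015


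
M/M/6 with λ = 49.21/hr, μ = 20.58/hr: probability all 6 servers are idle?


a = λ/μ = 49.21/20.58 = 2.3912; ρ = a/c = 0.3985
Σ_{k=0}^{5} a^k/k! (terms k=0..5) = 1.00000 + 2.39116 + 2.85881 + 2.27862 + 1.36214 + 0.65142 = 10.54215
Tail: a^6/(6!(1−ρ)) = 186.91664/(720·0.6015) = 0.43162
P₀ = 1/(10.54215 + 0.43162) = 1/10.97377 = 0.091126

Final: 0.091126


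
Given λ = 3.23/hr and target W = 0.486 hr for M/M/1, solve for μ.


W = 1/(μ−λ) ⇒ μ − λ = 1/W = 1/0.486 = 2.0576
μ = λ + 1/W = 3.23 + 2.0576 = 5.2876 per hr

Final: 5.2876 /hr


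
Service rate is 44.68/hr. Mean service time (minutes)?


Mean service time = 1/μ = 1/44.68 hour = 0.02238 hour
In minutes: 0.02238 × 60 = 1.3429 min

Final: 1.3429 min


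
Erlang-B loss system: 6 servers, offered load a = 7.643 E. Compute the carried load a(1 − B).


B(6,7.643) = 0.369810 (Erlang-B)
Carried load = a(1 − B) = 7.643·(1 − 0.369810) = 7.643·0.630190 = 4.8165 E

Final: 4.8165 Erlangs


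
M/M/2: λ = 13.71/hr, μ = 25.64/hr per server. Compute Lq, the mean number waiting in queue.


a = λ/μ = 0.5347; ρ = a/2 = 0.2674
P₀ = 0.578089
Lq = P₀·a^c·ρ / (c!·(1−ρ)²) = 0.578089·0.28592·0.2674/(2·0.53677)
= 0.04116

Final: 0.04116


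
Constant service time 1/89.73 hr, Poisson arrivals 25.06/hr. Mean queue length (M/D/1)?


ρ = 25.06/89.73 = 0.2793
M/D/1: Lq = ρ²/(2(1−ρ)) = 0.07800/(2·0.7207) = 0.05411

Final: 0.05411


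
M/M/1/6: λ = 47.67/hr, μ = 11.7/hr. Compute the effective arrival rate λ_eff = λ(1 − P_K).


ρ = 4.0744; P_K = (1−ρ)ρ^6/(1−ρ^7) = 0.754603
λ_eff = λ(1 − P_K) = 47.67·(1 − 0.754603) = 47.67·0.245397 = 11.6981 /hr

Final: 11.6981 /hr


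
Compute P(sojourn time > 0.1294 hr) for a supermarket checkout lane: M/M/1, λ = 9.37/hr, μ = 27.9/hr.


W ~ Exponential(μ−λ) for M/M/1.
μ − λ = 27.9 − 9.37 = 18.5300
P(W > t) = e^{−(μ−λ)t} = e^{−2.3978} = 0.090919

Final: 0.090919


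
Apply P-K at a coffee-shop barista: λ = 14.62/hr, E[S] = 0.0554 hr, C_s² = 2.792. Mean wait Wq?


ρ = λ·E[S] = 14.62·0.0554 = 0.8099
E[S²] = E[S]²(1+C_s²) = 0.0554²·(1+2.792) = 0.011638
Wq = λ·E[S²]/(2(1−ρ)) = 14.62·0.011638/(2·0.1901) = 0.44764 hr

Final: 0.44764 hr


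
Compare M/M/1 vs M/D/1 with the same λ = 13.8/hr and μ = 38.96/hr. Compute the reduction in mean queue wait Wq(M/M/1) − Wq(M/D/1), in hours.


ρ = 13.8/38.96 = 0.3542
Wq(M/M/1) = ρ/(μ−λ) = 0.3542/25.16 = 0.01408 hr
Wq(M/D/1) = ρ/(2(μ−λ)) = 0.007039 hr
Savings = 0.01408 − 0.007039 = 0.007039 hr

Final: 0.007039 hr


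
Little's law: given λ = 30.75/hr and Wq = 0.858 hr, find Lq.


Lq = λWq = 30.75·0.858 = 26.3835

Final: 26.3835


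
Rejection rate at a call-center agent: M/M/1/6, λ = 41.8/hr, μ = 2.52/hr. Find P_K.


ρ = λ/μ = 41.8/2.52 = 16.5873
P_K = (1−ρ)ρ^K/(1−ρ^(K+1)) = (-15.5873·20828329.809395)/(1 − 345485788.108225)
= -324657458.298830/-345485787.108225 = 0.939713

Final: 0.939713


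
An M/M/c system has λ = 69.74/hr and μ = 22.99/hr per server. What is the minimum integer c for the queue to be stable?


Stability requires cμ > λ ⇔ c > λ/μ.
λ/μ = 69.74/22.99 = 3.0335
Minimum integer c = ⌊3.0335⌋ + 1 = 4
Check: 4·22.99 = 91.96 > 69.74, while 3·22.99 = 68.97 ≤ 69.74

Final: 4 servers


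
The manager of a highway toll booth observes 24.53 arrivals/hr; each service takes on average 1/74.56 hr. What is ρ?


ρ = λ/μ = 24.53/74.56 = 0.3290

Final: 0.3290


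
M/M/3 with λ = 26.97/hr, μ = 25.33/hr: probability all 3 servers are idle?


a = λ/μ = 26.97/25.33 = 1.0647; ρ = a/c = 0.3549
Σ_{k=0}^{2} a^k/k! (terms k=0..2) = 1.00000 + 1.06475 + 0.56684 = 2.63159
Tail: a^3/(3!(1−ρ)) = 1.20708/(6·0.6451) = 0.31187
P₀ = 1/(2.63159 + 0.31187) = 1/2.94345 = 0.339737

Final: 0.339737


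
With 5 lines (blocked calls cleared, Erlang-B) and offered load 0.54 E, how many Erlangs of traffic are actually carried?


B(5,0.54) = 0.0002230 (Erlang-B)
Carried load = a(1 − B) = 0.54·(1 − 0.0002230) = 0.54·0.999777 = 0.5399 E

Final: 0.5399 Erlangs


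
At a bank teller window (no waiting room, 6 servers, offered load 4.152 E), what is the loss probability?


B(c,a) = (a^c/c!) / Σ_{k=0}^{c} a^k/k!
a^6/6! = 7.115601
Σ terms (k=0..6): 1.00000 + 4.15200 + 8.61955 + 11.92946 + 12.38278 + 10.28266 + 7.11560 = 55.482052
B = 7.115601/55.482052 = 0.128250

Final: 0.128250


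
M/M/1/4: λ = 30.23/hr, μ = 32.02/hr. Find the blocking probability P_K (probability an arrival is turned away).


ρ = λ/μ = 30.23/32.02 = 0.9441
P_K = (1−ρ)ρ^K/(1−ρ^(K+1)) = (0.05590·0.794451)/(1 − 0.750039)
= 0.044412/0.249961 = 0.177675

Final: 0.177675


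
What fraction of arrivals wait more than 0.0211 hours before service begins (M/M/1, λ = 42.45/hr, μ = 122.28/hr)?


ρ = 42.45/122.28 = 0.3472
P(Wq > t) = ρ·e^{−(μ−λ)t} = 0.3472·e^{−1.6844}
= 0.3472·0.185553 = 0.064416

Final: 0.064416


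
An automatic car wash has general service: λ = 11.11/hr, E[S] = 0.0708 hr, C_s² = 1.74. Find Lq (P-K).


ρ = λ·E[S] = 11.11·0.0708 = 0.7866
Lq = ρ²(1+C_s²)/(2(1−ρ)) = 0.6187·(1+1.74)/(2·0.2134)
= 0.6187·2.7400/0.4268 = 3.97188

Final: 3.97188


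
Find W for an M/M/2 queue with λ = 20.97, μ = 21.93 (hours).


a = 0.9562; ρ = 0.4781; P₀ = 0.353077
Lq = P₀·a^c·ρ/(c!(1−ρ)²) = 0.28336
Wq = Lq/λ = 0.28336/20.97 = 0.01351 hr
W = Wq + 1/μ = 0.01351 + 0.04560 = 0.05911 hr

Final: 0.05911 hr


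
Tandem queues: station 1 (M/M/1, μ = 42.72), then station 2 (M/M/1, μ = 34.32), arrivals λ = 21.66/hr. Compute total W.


Each node sees arrival rate λ = 21.66/hr (tandem ⇒ throughput preserved).
W₁ = 1/(μ₁−λ) = 1/(42.72−21.66) = 0.04748 hr
W₂ = 1/(μ₂−λ) = 1/(34.32−21.66) = 0.07899 hr
W_total = W₁ + W₂ = 0.04748 + 0.07899 = 0.12647 hr

Final: 0.12647 hr


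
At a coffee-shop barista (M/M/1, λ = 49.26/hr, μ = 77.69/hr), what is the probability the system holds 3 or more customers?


ρ = 49.26/77.69 = 0.6341
P(N ≥ n) = ρ^n = 0.6341^3 = 0.254911

Final: 0.254911


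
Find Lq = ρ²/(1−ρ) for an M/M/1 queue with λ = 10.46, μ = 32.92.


ρ = 10.46/32.92 = 0.3177
Lq = ρ²/(1−ρ) = 0.1010/0.6823 = 0.1480

Final: 0.1480


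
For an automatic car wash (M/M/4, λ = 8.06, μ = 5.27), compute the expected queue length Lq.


a = λ/μ = 1.5294; ρ = a/4 = 0.3824
P₀ = 0.214394
Lq = P₀·a^c·ρ / (c!·(1−ρ)²) = 0.214394·5.47139·0.3824/(24·0.38149)
= 0.04899

Final: 0.04899


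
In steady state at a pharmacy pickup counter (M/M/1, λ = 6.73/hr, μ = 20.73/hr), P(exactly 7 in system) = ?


ρ = 6.73/20.73 = 0.3247
P_n = (1−ρ)·ρ^n = (1 − 0.3247)·0.3247^7 = 0.6753·0.0003801 = 0.0002567

Final: 0.0002567


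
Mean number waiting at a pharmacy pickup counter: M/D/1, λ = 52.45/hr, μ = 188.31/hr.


ρ = 52.45/188.31 = 0.2785
M/D/1: Lq = ρ²/(2(1−ρ)) = 0.07758/(2·0.7215) = 0.05376

Final: 0.05376


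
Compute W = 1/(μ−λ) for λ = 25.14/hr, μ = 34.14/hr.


W = 1/(μ−λ) = 1/(34.14 − 25.14) = 1/9.00 = 0.1111 hr

Final: 0.1111 hr


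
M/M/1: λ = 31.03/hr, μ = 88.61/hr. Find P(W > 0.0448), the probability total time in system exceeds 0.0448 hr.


W ~ Exponential(μ−λ) for M/M/1.
μ − λ = 88.61 − 31.03 = 57.5800
P(W > t) = e^{−(μ−λ)t} = e^{−2.5796} = 0.075806

Final: 0.075806


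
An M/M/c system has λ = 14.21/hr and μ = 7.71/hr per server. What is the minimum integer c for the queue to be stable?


Stability requires cμ > λ ⇔ c > λ/μ.
λ/μ = 14.21/7.71 = 1.8431
Minimum integer c = ⌊1.8431⌋ + 1 = 2
Check: 2·7.71 = 15.42 > 14.21, while 1·7.71 = 7.71 ≤ 14.21

Final: 2 servers


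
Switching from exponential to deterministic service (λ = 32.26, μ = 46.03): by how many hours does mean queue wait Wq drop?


ρ = 32.26/46.03 = 0.7008
Wq(M/M/1) = ρ/(μ−λ) = 0.7008/13.77 = 0.05090 hr
Wq(M/D/1) = ρ/(2(μ−λ)) = 0.02545 hr
Savings = 0.05090 − 0.02545 = 0.02545 hr

Final: 0.02545 hr


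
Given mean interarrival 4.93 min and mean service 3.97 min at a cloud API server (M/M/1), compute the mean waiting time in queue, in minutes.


λ = 60/4.93 = 12.1704 /hr
μ = 60/3.97 = 15.1134 /hr
ρ = λ/μ = 12.1704/15.1134 = 0.8053
Wq = ρ/(μ−λ) = 0.8053/(15.1134−12.1704) = 0.27363 hr
In minutes: 0.27363·60 = 16.418 min

Final: 16.418 min


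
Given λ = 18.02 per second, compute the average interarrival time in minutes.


Mean interarrival time = 1/λ = 1/18.02 second = 0.05549 second
In minutes: 0.05549 × 0.0166667 = 0.0009249 min

Final: 0.0009249 min


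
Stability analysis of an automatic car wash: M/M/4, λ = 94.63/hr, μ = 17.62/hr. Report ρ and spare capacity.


Total capacity cμ = 4·17.62 = 70.48/hr
ρ = λ/(cμ) = 94.63/70.48 = 1.3427
Stable ⇔ ρ < 1: NO
Spare capacity = cμ − λ = 70.48 − 94.63 = -24.15/hr

Final: ρ = 1.3427; unstable; margin = -24.15/hr


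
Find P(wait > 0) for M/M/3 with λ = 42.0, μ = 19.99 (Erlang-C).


a = λ/μ = 2.1011; ρ = a/3 = 0.7004
P₀ = 0.095538 (from M/M/c formula)
C(c,a) = [a^c/(c!(1−ρ))]·P₀ = [9.27491/(6·0.2996)]·0.095538
= 5.15875·0.095538 = 0.492858

Final: 0.492858


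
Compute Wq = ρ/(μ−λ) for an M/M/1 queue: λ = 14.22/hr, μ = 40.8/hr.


ρ = 14.22/40.8 = 0.3485
Wq = ρ/(μ−λ) = 0.3485/(40.8 − 14.22) = 0.3485/26.58 = 0.01311 hr

Final: 0.01311 hr


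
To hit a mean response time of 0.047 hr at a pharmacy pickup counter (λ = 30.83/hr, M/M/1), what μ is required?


W = 1/(μ−λ) ⇒ μ − λ = 1/W = 1/0.047 = 21.2766
μ = λ + 1/W = 30.83 + 21.2766 = 52.1066 per hr

Final: 52.1066 /hr


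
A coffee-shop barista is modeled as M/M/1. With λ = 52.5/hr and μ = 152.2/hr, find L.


ρ = λ/μ = 52.5/152.2 = 0.3449
L = ρ/(1−ρ) = 0.3449/(1 − 0.3449) = 0.3449/0.6551 = 0.5266

Final: 0.5266


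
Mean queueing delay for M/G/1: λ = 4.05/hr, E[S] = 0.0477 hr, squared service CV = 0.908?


ρ = λ·E[S] = 4.05·0.0477 = 0.1932
E[S²] = E[S]²(1+C_s²) = 0.0477²·(1+0.908) = 0.004341
Wq = λ·E[S²]/(2(1−ρ)) = 4.05·0.004341/(2·0.8068) = 0.01090 hr

Final: 0.01090 hr


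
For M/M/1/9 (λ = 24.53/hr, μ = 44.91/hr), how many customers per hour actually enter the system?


ρ = 0.5462; P_K = (1−ρ)ρ^9/(1−ρ^10) = 0.001968
λ_eff = λ(1 − P_K) = 24.53·(1 − 0.001968) = 24.53·0.998032 = 24.4817 /hr

Final: 24.4817 /hr


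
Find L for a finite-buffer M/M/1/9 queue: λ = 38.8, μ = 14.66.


ρ = 38.8/14.66 = 2.6467
L = ρ[1 − (K+1)ρ^K + Kρ^(K+1)] / [(1−ρ)(1−ρ^(K+1))]
Numerator: 2.6467·(1 − 10·6372.059136 + 9·16864.658558) = 233070.847469
Denominator: (-1.6467)·(-16863.658558) = 27768.671050
L = 233070.847469/27768.671050 = 8.3933

Final: 8.3933


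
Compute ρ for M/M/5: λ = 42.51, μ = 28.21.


ρ = λ/(cμ) = 42.51/(5·28.21) = 42.51/141.05 = 0.3014

Final: 0.3014


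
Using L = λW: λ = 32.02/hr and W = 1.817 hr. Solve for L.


L = λW = 32.02·1.817 = 58.1803

Final: 58.1803


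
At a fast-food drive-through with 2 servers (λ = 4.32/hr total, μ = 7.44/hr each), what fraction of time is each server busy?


ρ = λ/(cμ) = 4.32/(2·7.44) = 4.32/14.88 = 0.2903

Final: 0.2903


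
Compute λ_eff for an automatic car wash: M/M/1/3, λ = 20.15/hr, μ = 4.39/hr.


ρ = 4.5900; P_K = (1−ρ)ρ^3/(1−ρ^4) = 0.783900
λ_eff = λ(1 − P_K) = 20.15·(1 − 0.783900) = 20.15·0.216100 = 4.3544 /hr

Final: 4.3544 /hr


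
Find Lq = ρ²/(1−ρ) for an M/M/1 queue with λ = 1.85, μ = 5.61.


ρ = 1.85/5.61 = 0.3298
Lq = ρ²/(1−ρ) = 0.1087/0.6702 = 0.1623

Final: 0.1623


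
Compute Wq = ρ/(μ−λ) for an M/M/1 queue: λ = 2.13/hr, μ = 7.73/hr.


ρ = 2.13/7.73 = 0.2755
Wq = ρ/(μ−λ) = 0.2755/(7.73 − 2.13) = 0.2755/5.60 = 0.04921 hr

Final: 0.04921 hr


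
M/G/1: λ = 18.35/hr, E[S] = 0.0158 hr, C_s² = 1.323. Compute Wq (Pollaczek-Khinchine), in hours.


ρ = λ·E[S] = 18.35·0.0158 = 0.2899
E[S²] = E[S]²(1+C_s²) = 0.0158²·(1+1.323) = 0.0005799
Wq = λ·E[S²]/(2(1−ρ)) = 18.35·0.0005799/(2·0.7101) = 0.007493 hr

Final: 0.007493 hr


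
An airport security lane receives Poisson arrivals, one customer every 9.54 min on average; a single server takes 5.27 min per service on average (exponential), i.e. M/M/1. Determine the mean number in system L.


λ = 60/9.54 = 6.2893 /hr
μ = 60/5.27 = 11.3852 /hr
ρ = λ/μ = 6.2893/11.3852 = 0.5524
L = ρ/(1−ρ) = 0.5524/0.4476 = 1.2342

Final: 1.2342


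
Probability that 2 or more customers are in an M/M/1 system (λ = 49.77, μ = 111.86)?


ρ = 49.77/111.86 = 0.4449
P(N ≥ n) = ρ^n = 0.4449^2 = 0.197964

Final: 0.197964


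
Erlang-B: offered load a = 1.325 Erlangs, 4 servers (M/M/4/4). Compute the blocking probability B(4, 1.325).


B(c,a) = (a^c/c!) / Σ_{k=0}^{c} a^k/k!
a^4/4! = 0.128426
Σ terms (k=0..4): 1.00000 + 1.32500 + 0.87781 + 0.38770 + 0.12843 = 3.718939
B = 0.128426/3.718939 = 0.034533

Final: 0.034533


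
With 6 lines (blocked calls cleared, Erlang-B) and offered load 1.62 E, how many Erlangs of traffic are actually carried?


B(6,1.62) = 0.004975 (Erlang-B)
Carried load = a(1 − B) = 1.62·(1 − 0.004975) = 1.62·0.995025 = 1.6119 E

Final: 1.6119 Erlangs


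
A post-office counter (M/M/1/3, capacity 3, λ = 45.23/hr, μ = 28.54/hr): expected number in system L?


ρ = 45.23/28.54 = 1.5848
L = ρ[1 − (K+1)ρ^K + Kρ^(K+1)] / [(1−ρ)(1−ρ^(K+1))]
Numerator: 1.5848·(1 − 4·3.980319 + 3·6.307982) = 6.343408
Denominator: (-0.5848)·(-5.307982) = 3.104072
L = 6.343408/3.104072 = 2.0436

Final: 2.0436


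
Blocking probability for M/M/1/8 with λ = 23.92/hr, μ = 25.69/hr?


ρ = λ/μ = 23.92/25.69 = 0.9311
P_K = (1−ρ)ρ^K/(1−ρ^(K+1)) = (0.06890·0.564906)/(1 − 0.525985)
= 0.038921/0.474015 = 0.082110

Final: 0.082110


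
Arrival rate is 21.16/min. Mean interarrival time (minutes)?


Mean interarrival time = 1/λ = 1/21.16 minute = 0.04726 minute
In minutes: 0.04726 × 1 = 0.04726 min

Final: 0.04726 min


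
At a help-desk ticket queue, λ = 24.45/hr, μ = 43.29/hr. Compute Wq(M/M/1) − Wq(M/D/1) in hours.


ρ = 24.45/43.29 = 0.5648
Wq(M/M/1) = ρ/(μ−λ) = 0.5648/18.84 = 0.02998 hr
Wq(M/D/1) = ρ/(2(μ−λ)) = 0.01499 hr
Savings = 0.02998 − 0.01499 = 0.01499 hr

Final: 0.01499 hr


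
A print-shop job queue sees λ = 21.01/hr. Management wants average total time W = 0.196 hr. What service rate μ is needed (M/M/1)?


W = 1/(μ−λ) ⇒ μ − λ = 1/W = 1/0.196 = 5.1020
μ = λ + 1/W = 21.01 + 5.1020 = 26.1120 per hr

Final: 26.1120 /hr


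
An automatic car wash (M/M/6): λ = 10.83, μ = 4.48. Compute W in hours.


a = 2.4174; ρ = 0.4029; P₀ = 0.088739
Lq = P₀·a^c·ρ/(c!(1−ρ)²) = 0.02780
Wq = Lq/λ = 0.02780/10.83 = 0.002567 hr
W = Wq + 1/μ = 0.002567 + 0.22321 = 0.22578 hr

Final: 0.22578 hr


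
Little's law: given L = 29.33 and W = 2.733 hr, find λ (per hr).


λ = L/W = 29.33/2.733 = 10.7318 /hr

Final: 10.7318 /hr


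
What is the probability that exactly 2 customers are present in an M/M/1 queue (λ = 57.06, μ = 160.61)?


ρ = 57.06/160.61 = 0.3553
P_n = (1−ρ)·ρ^n = (1 − 0.3553)·0.3553^2 = 0.6447·0.126217 = 0.081376

Final: 0.081376


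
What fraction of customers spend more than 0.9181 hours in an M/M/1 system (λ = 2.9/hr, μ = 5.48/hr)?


W ~ Exponential(μ−λ) for M/M/1.
μ − λ = 5.48 − 2.9 = 2.5800
P(W > t) = e^{−(μ−λ)t} = e^{−2.3687} = 0.093603

Final: 0.093603


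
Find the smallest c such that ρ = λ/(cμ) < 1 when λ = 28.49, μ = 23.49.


Stability requires cμ > λ ⇔ c > λ/μ.
λ/μ = 28.49/23.49 = 1.2129
Minimum integer c = ⌊1.2129⌋ + 1 = 2
Check: 2·23.49 = 46.98 > 28.49, while 1·23.49 = 23.49 ≤ 28.49

Final: 2 servers


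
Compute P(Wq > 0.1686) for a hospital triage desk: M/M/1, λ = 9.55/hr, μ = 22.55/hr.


ρ = 9.55/22.55 = 0.4235
P(Wq > t) = ρ·e^{−(μ−λ)t} = 0.4235·e^{−2.1918}
= 0.4235·0.111715 = 0.047312

Final: 0.047312


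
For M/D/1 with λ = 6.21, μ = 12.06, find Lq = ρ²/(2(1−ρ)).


ρ = 6.21/12.06 = 0.5149
M/D/1: Lq = ρ²/(2(1−ρ)) = 0.2651/(2·0.4851) = 0.27331

Final: 0.27331


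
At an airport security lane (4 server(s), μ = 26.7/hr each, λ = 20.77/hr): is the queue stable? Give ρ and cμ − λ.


Total capacity cμ = 4·26.7 = 106.80/hr
ρ = λ/(cμ) = 20.77/106.80 = 0.1945
Stable ⇔ ρ < 1: YES
Spare capacity = cμ − λ = 106.80 − 20.77 = 86.03/hr

Final: ρ = 0.1945; stable; margin = 86.03/hr


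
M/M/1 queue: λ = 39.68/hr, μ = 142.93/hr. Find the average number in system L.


ρ = λ/μ = 39.68/142.93 = 0.2776
L = ρ/(1−ρ) = 0.2776/(1 − 0.2776) = 0.2776/0.7224 = 0.3843

Final: 0.3843


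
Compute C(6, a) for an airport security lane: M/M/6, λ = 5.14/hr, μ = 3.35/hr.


a = λ/μ = 1.5343; ρ = a/6 = 0.2557
P₀ = 0.215538 (from M/M/c formula)
C(c,a) = [a^c/(c!(1−ρ))]·P₀ = [13.04698/(720·0.7443)]·0.215538
= 0.02435·0.215538 = 0.005248

Final: 0.005248


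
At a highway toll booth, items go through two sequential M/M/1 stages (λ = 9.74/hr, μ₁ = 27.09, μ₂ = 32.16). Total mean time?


Each node sees arrival rate λ = 9.74/hr (tandem ⇒ throughput preserved).
W₁ = 1/(μ₁−λ) = 1/(27.09−9.74) = 0.05764 hr
W₂ = 1/(μ₂−λ) = 1/(32.16−9.74) = 0.04460 hr
W_total = W₁ + W₂ = 0.05764 + 0.04460 = 0.10224 hr

Final: 0.10224 hr


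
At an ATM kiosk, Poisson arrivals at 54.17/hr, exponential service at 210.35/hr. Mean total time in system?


W = 1/(μ−λ) = 1/(210.35 − 54.17) = 1/156.18 = 0.006403 hr

Final: 0.006403 hr


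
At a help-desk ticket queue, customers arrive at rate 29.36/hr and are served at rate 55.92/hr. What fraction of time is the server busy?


ρ = λ/μ = 29.36/55.92 = 0.5250

Final: 0.5250


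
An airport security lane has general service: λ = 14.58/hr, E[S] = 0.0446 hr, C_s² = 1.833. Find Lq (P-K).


ρ = λ·E[S] = 14.58·0.0446 = 0.6503
Lq = ρ²(1+C_s²)/(2(1−ρ)) = 0.4228·(1+1.833)/(2·0.3497)
= 0.4228·2.8330/0.6995 = 1.71264

Final: 1.71264


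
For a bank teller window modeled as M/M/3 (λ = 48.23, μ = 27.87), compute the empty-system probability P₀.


a = λ/μ = 48.23/27.87 = 1.7305; ρ = a/c = 0.5768
Σ_{k=0}^{2} a^k/k! (terms k=0..2) = 1.00000 + 1.73053 + 1.49738 = 4.22791
Tail: a^3/(3!(1−ρ)) = 5.18252/(6·0.4232) = 2.04122
P₀ = 1/(4.22791 + 2.04122) = 1/6.26913 = 0.159512

Final: 0.159512


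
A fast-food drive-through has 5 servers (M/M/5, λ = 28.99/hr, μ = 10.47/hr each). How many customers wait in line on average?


a = λ/μ = 2.7689; ρ = a/5 = 0.5538
P₀ = 0.060138
Lq = P₀·a^c·ρ / (c!·(1−ρ)²) = 0.060138·162.74501·0.5538/(120·0.19912)
= 0.22683

Final: 0.22683


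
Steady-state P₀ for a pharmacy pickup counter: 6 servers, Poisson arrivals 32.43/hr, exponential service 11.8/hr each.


a = λ/μ = 32.43/11.8 = 2.7483; ρ = a/c = 0.4581
Σ_{k=0}^{5} a^k/k! (terms k=0..5) = 1.00000 + 2.74831 + 3.77659 + 3.45974 + 2.37711 + 1.30660 = 14.66834
Tail: a^6/(6!(1−ρ)) = 430.91305/(720·0.5419) = 1.10433
P₀ = 1/(14.66834 + 1.10433) = 1/15.77267 = 0.063401

Final: 0.063401


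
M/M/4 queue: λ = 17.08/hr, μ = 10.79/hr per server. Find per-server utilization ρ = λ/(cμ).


ρ = λ/(cμ) = 17.08/(4·10.79) = 17.08/43.16 = 0.3957

Final: 0.3957


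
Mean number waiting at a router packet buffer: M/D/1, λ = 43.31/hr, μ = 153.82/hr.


ρ = 43.31/153.82 = 0.2816
M/D/1: Lq = ρ²/(2(1−ρ)) = 0.07928/(2·0.7184) = 0.05517

Final: 0.05517


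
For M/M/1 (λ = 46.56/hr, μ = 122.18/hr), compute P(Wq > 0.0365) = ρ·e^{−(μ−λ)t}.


ρ = 46.56/122.18 = 0.3811
P(Wq > t) = ρ·e^{−(μ−λ)t} = 0.3811·e^{−2.7601}
= 0.3811·0.063284 = 0.024116

Final: 0.024116


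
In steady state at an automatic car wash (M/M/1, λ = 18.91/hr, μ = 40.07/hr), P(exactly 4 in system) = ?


ρ = 18.91/40.07 = 0.4719
P_n = (1−ρ)·ρ^n = (1 − 0.4719)·0.4719^4 = 0.5281·0.049601 = 0.026193

Final: 0.026193


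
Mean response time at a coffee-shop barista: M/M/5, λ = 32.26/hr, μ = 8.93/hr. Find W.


a = 3.6125; ρ = 0.7225; P₀ = 0.022437
Lq = P₀·a^c·ρ/(c!(1−ρ)²) = 1.07943
Wq = Lq/λ = 1.07943/32.26 = 0.03346 hr
W = Wq + 1/μ = 0.03346 + 0.11198 = 0.14544 hr

Final: 0.14544 hr


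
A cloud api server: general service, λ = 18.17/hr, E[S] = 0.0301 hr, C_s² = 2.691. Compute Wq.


ρ = λ·E[S] = 18.17·0.0301 = 0.5469
E[S²] = E[S]²(1+C_s²) = 0.0301²·(1+2.691) = 0.003344
Wq = λ·E[S²]/(2(1−ρ)) = 18.17·0.003344/(2·0.4531) = 0.06705 hr

Final: 0.06705 hr


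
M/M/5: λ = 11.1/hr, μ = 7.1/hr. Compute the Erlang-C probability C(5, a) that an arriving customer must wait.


a = λ/μ = 1.5634; ρ = a/5 = 0.3127
P₀ = 0.209010 (from M/M/c formula)
C(c,a) = [a^c/(c!(1−ρ))]·P₀ = [9.33949/(120·0.6873)]·0.209010
= 0.11323·0.209010 = 0.023667

Final: 0.023667


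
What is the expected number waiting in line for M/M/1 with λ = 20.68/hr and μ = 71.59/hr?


ρ = 20.68/71.59 = 0.2889
Lq = ρ²/(1−ρ) = 0.08344/0.7111 = 0.1173

Final: 0.1173


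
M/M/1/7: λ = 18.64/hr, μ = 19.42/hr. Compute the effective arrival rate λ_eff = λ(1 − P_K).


ρ = 0.9598; P_K = (1−ρ)ρ^7/(1−ρ^8) = 0.107816
λ_eff = λ(1 − P_K) = 18.64·(1 − 0.107816) = 18.64·0.892184 = 16.6303 /hr

Final: 16.6303 /hr


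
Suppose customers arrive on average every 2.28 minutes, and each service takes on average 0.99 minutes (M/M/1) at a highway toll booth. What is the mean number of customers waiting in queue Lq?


λ = 60/2.28 = 26.3158 /hr
μ = 60/0.99 = 60.6061 /hr
ρ = λ/μ = 26.3158/60.6061 = 0.4342
Lq = ρ²/(1−ρ) = 0.1885/0.5658 = 0.3332

Final: 0.3332


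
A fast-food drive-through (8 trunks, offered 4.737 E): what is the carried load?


B(8,4.737) = 0.058153 (Erlang-B)
Carried load = a(1 − B) = 4.737·(1 − 0.058153) = 4.737·0.941847 = 4.4615 E

Final: 4.4615 Erlangs


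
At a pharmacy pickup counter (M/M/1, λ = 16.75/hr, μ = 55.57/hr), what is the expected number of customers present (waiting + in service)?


ρ = λ/μ = 16.75/55.57 = 0.3014
L = ρ/(1−ρ) = 0.3014/(1 − 0.3014) = 0.3014/0.6986 = 0.4315

Final: 0.4315


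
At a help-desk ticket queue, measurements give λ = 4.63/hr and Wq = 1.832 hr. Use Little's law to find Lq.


Lq = λWq = 4.63·1.832 = 8.4822

Final: 8.4822


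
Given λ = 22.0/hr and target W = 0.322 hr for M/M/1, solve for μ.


W = 1/(μ−λ) ⇒ μ − λ = 1/W = 1/0.322 = 3.1056
μ = λ + 1/W = 22.0 + 3.1056 = 25.1056 per hr

Final: 25.1056 /hr


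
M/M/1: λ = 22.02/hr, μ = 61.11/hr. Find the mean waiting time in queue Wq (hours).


ρ = 22.02/61.11 = 0.3603
Wq = ρ/(μ−λ) = 0.3603/(61.11 − 22.02) = 0.3603/39.09 = 0.009218 hr

Final: 0.009218 hr


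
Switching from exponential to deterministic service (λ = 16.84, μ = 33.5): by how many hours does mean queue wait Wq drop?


ρ = 16.84/33.5 = 0.5027
Wq(M/M/1) = ρ/(μ−λ) = 0.5027/16.66 = 0.03017 hr
Wq(M/D/1) = ρ/(2(μ−λ)) = 0.01509 hr
Savings = 0.03017 − 0.01509 = 0.01509 hr

Final: 0.01509 hr


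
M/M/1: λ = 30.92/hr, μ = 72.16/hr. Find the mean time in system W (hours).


W = 1/(μ−λ) = 1/(72.16 − 30.92) = 1/41.24 = 0.02425 hr

Final: 0.02425 hr


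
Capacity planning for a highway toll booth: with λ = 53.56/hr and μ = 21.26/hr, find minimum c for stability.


Stability requires cμ > λ ⇔ c > λ/μ.
λ/μ = 53.56/21.26 = 2.5193
Minimum integer c = ⌊2.5193⌋ + 1 = 3
Check: 3·21.26 = 63.78 > 53.56, while 2·21.26 = 42.52 ≤ 53.56

Final: 3 servers


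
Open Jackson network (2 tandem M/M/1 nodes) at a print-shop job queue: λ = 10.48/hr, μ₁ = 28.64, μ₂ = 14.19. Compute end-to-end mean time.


Each node sees arrival rate λ = 10.48/hr (tandem ⇒ throughput preserved).
W₁ = 1/(μ₁−λ) = 1/(28.64−10.48) = 0.05507 hr
W₂ = 1/(μ₂−λ) = 1/(14.19−10.48) = 0.26954 hr
W_total = W₁ + W₂ = 0.05507 + 0.26954 = 0.32461 hr

Final: 0.32461 hr


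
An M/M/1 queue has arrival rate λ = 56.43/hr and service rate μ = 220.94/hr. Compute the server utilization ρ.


ρ = λ/μ = 56.43/220.94 = 0.2554

Final: 0.2554


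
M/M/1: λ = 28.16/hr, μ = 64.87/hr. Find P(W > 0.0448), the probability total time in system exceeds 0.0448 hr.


W ~ Exponential(μ−λ) for M/M/1.
μ − λ = 64.87 − 28.16 = 36.7100
P(W > t) = e^{−(μ−λ)t} = e^{−1.6446} = 0.193088

Final: 0.193088


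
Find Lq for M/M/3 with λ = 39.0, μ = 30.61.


a = λ/μ = 1.2741; ρ = a/3 = 0.4247
P₀ = 0.271376
Lq = P₀·a^c·ρ / (c!·(1−ρ)²) = 0.271376·2.06825·0.4247/(6·0.33097)
= 0.12004

Final: 0.12004


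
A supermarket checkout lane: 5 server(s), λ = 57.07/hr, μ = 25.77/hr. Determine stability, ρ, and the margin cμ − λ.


Total capacity cμ = 5·25.77 = 128.85/hr
ρ = λ/(cμ) = 57.07/128.85 = 0.4429
Stable ⇔ ρ < 1: YES
Spare capacity = cμ − λ = 128.85 − 57.07 = 71.78/hr

Final: ρ = 0.4429; stable; margin = 71.78/hr


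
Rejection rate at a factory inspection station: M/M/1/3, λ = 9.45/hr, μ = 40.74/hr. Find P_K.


ρ = λ/μ = 9.45/40.74 = 0.2320
P_K = (1−ρ)ρ^K/(1−ρ^(K+1)) = (0.7680·0.012481)/(1 − 0.002895)
= 0.009586/0.997105 = 0.009613

Final: 0.009613


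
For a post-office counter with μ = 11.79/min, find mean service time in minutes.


Mean service time = 1/μ = 1/11.79 minute = 0.08482 minute
In minutes: 0.08482 × 1 = 0.08482 min

Final: 0.08482 min


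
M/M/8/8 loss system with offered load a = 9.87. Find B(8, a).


B(c,a) = (a^c/c!) / Σ_{k=0}^{c} a^k/k!
a^8/8! = 2233.658102
Σ terms (k=0..8): 1.00000 + 9.87000 + 48.70845 + 160.25080 + 395.41885 + 780.55681 + 1284.01595 + 1810.46249 + 2233.65810 = 6723.941460
B = 2233.658102/6723.941460 = 0.332195

Final: 0.332195


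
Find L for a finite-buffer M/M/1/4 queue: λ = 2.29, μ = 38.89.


ρ = 2.29/38.89 = 0.05888
L = ρ[1 − (K+1)ρ^K + Kρ^(K+1)] / [(1−ρ)(1−ρ^(K+1))]
Numerator: 0.05888·(1 − 5·0.00001202 + 4·0.0000007079) = 0.058881
Denominator: (0.9411)·(0.999999) = 0.941115
L = 0.058881/0.941115 = 0.06256

Final: 0.06256


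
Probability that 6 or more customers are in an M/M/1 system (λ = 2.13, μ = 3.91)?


ρ = 2.13/3.91 = 0.5448
P(N ≥ n) = ρ^n = 0.5448^6 = 0.026135

Final: 0.026135


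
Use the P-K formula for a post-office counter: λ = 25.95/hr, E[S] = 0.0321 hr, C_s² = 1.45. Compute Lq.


ρ = λ·E[S] = 25.95·0.0321 = 0.8330
Lq = ρ²(1+C_s²)/(2(1−ρ)) = 0.6939·(1+1.45)/(2·0.1670)
= 0.6939·2.4500/0.3340 = 5.08969

Final: 5.08969


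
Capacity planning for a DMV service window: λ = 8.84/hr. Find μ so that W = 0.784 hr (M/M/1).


W = 1/(μ−λ) ⇒ μ − λ = 1/W = 1/0.784 = 1.2755
μ = λ + 1/W = 8.84 + 1.2755 = 10.1155 per hr

Final: 10.1155 /hr


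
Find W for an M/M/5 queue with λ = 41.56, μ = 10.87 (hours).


a = 3.8234; ρ = 0.7647; P₀ = 0.016868
Lq = P₀·a^c·ρ/(c!(1−ρ)²) = 1.58581
Wq = Lq/λ = 1.58581/41.56 = 0.03816 hr
W = Wq + 1/μ = 0.03816 + 0.09200 = 0.13015 hr

Final: 0.13015 hr


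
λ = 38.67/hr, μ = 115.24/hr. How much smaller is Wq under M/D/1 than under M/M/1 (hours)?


ρ = 38.67/115.24 = 0.3356
Wq(M/M/1) = ρ/(μ−λ) = 0.3356/76.57 = 0.004382 hr
Wq(M/D/1) = ρ/(2(μ−λ)) = 0.002191 hr
Savings = 0.004382 − 0.002191 = 0.002191 hr

Final: 0.002191 hr


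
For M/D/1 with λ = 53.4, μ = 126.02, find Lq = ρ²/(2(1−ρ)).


ρ = 53.4/126.02 = 0.4237
M/D/1: Lq = ρ²/(2(1−ρ)) = 0.1796/(2·0.5763) = 0.15580

Final: 0.15580


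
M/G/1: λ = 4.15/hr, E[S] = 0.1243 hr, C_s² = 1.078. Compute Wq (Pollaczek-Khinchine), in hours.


ρ = λ·E[S] = 4.15·0.1243 = 0.5158
E[S²] = E[S]²(1+C_s²) = 0.1243²·(1+1.078) = 0.032106
Wq = λ·E[S²]/(2(1−ρ)) = 4.15·0.032106/(2·0.4842) = 0.13760 hr

Final: 0.13760 hr


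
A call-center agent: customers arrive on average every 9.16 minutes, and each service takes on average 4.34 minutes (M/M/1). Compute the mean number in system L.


λ = 60/9.16 = 6.5502 /hr
μ = 60/4.34 = 13.8249 /hr
ρ = λ/μ = 6.5502/13.8249 = 0.4738
L = ρ/(1−ρ) = 0.4738/0.5262 = 0.9004

Final: 0.9004


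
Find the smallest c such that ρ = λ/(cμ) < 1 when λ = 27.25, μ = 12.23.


Stability requires cμ > λ ⇔ c > λ/μ.
λ/μ = 27.25/12.23 = 2.2281
Minimum integer c = ⌊2.2281⌋ + 1 = 3
Check: 3·12.23 = 36.69 > 27.25, while 2·12.23 = 24.46 ≤ 27.25

Final: 3 servers


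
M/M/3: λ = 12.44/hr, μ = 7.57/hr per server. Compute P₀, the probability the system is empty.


a = λ/μ = 12.44/7.57 = 1.6433; ρ = a/c = 0.5478
Σ_{k=0}^{2} a^k/k! (terms k=0..2) = 1.00000 + 1.64333 + 1.35026 = 3.99359
Tail: a^3/(3!(1−ρ)) = 4.43786/(6·0.4522) = 1.63557
P₀ = 1/(3.99359 + 1.63557) = 1/5.62916 = 0.177646

Final: 0.177646


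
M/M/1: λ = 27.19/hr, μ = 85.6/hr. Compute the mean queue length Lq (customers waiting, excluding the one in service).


ρ = 27.19/85.6 = 0.3176
Lq = ρ²/(1−ρ) = 0.1009/0.6824 = 0.1479

Final: 0.1479


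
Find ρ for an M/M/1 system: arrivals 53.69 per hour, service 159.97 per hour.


ρ = λ/μ = 53.69/159.97 = 0.3356

Final: 0.3356


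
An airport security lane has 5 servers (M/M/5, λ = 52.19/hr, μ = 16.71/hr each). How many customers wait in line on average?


a = λ/μ = 3.1233; ρ = a/5 = 0.6247
P₀ = 0.040581
Lq = P₀·a^c·ρ / (c!·(1−ρ)²) = 0.040581·297.20372·0.6247/(120·0.14088)
= 0.44564

Final: 0.44564


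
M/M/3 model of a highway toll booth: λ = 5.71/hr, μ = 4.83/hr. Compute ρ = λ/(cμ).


ρ = λ/(cμ) = 5.71/(3·4.83) = 5.71/14.49 = 0.3941

Final: 0.3941
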